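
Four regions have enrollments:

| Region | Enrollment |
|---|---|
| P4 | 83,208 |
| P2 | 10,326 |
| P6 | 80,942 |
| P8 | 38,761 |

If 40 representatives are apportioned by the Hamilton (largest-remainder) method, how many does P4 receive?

16

Standard divisor: 213237 ÷ 40 ≈ 5330.925.
Standard quotas: P4 15.6085, P2 1.9370, P6 15.1835, P8 7.2710.
Lower quotas: P4 15, P2 1, P6 15, P8 7 (sum 38, leaving 2 seats).
Remainders in descending order: P2 0.9370, P4 0.6085, P8 0.2710, P6 0.1835.
The surplus seats go to P2, P4.
P4 receives 16.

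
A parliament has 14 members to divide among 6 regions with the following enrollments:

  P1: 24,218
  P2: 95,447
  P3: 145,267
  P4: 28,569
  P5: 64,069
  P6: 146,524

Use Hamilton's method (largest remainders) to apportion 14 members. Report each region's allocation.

P1: 1; P2: 2; P3: 4; P4: 1; P5: 2; P6: 4

The standard divisor is 504094/14 ≈ 36006.714.
Standard quotas: P1 0.6726, P2 2.6508, P3 4.0344, P4 0.7934, P5 1.7794, P6 4.0694.
Lower quotas: P1 0, P2 2, P3 4, P4 0, P5 1, P6 4 (sum 11, leaving 3 seats).
Remainders in descending order: P4 0.7934, P5 0.7794, P1 0.6726, P2 0.6508, P6 0.0694, P3 0.0344.
Largest remainders: P4, P5, P1 receive the extra seats.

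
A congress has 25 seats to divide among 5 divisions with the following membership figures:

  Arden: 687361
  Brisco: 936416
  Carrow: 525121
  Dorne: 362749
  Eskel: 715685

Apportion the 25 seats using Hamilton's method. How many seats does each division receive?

The standard divisor is 3227332/25 ≈ 129093.28.
Standard quotas: Arden 5.3245, Brisco 7.2538, Carrow 4.0678, Dorne 2.8100, Eskel 5.5439.
Lower quotas: Arden 5, Brisco 7, Carrow 4, Dorne 2, Eskel 5 (sum 23, leaving 2 seats).
Remainders in descending order: Dorne 0.8100, Eskel 0.5439, Arden 0.3245, Brisco 0.2538, Carrow 0.0678.
The surplus seats go to Dorne, Eskel.

Arden: 5, Brisco: 7, Carrow: 4, Dorne: 3, Eskel: 6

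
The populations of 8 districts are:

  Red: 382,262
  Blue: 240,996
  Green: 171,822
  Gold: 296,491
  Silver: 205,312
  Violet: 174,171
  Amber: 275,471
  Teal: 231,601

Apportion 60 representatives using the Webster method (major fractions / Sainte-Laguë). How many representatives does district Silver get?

6

Standard divisor 1978126/60 ≈ 32968.767; standard quotas: Red 11.595, Blue 7.310, Green 5.212, Gold 8.993, Silver 6.227, Violet 5.283, Amber 8.356, Teal 7.025.
Rounding to the nearest integer gives 12, 7, 5, 9, 6, 5, 8, 7 = 59 seats, so the divisor must be adjusted.
With modified divisor 32300: modified quotas Red 11.835, Blue 7.461, Green 5.320, Gold 9.179, Silver 6.356, Violet 5.392, Amber 8.529, Teal 7.170.
Rounding to the nearest integer: Red 12, Blue 7, Green 5, Gold 9, Silver 6, Violet 5, Amber 9, Teal 7 (total 60).
Silver receives 6.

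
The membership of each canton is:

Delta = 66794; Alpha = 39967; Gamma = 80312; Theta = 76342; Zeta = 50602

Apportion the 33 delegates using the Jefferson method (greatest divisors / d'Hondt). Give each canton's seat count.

Delta 7, Alpha 4, Gamma 9, Theta 8, Zeta 5

Standard divisor 314017/33 ≈ 9515.667; standard quotas: Delta 7.019, Alpha 4.200, Gamma 8.440, Theta 8.023, Zeta 5.318.
Rounding down gives 7, 4, 8, 8, 5 = 32 seats, so the divisor must be adjusted.
With modified divisor 8700: modified quotas Delta 7.677, Alpha 4.594, Gamma 9.231, Theta 8.775, Zeta 5.816.
Rounding down: Delta 7, Alpha 4, Gamma 9, Theta 8, Zeta 5 (total 33).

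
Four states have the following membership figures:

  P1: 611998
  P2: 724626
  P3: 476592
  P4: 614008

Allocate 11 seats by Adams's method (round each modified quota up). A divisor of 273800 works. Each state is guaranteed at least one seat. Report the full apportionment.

P1 3, P2 3, P3 2, P4 3

With modified divisor 273800: modified quotas P1 2.235, P2 2.647, P3 1.741, P4 2.243.
Rounding up: P1 3, P2 3, P3 2, P4 3 (total 11).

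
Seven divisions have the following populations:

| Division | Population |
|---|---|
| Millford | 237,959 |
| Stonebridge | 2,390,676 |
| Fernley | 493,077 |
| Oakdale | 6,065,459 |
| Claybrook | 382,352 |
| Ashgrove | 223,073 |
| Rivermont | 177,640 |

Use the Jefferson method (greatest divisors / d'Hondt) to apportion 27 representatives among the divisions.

Standard divisor 9970236/27 ≈ 369268; standard quotas: Millford 0.644, Stonebridge 6.474, Fernley 1.335, Oakdale 16.426, Claybrook 1.035, Ashgrove 0.604, Rivermont 0.481.
Rounding down gives 0, 6, 1, 16, 1, 0, 0 = 24 seats, so the divisor must be adjusted.
With modified divisor 328100: modified quotas Millford 0.725, Stonebridge 7.286, Fernley 1.503, Oakdale 18.487, Claybrook 1.165, Ashgrove 0.680, Rivermont 0.541.
Rounding down: Millford 0, Stonebridge 7, Fernley 1, Oakdale 18, Claybrook 1, Ashgrove 0, Rivermont 0 (total 27).

Millford 0, Stonebridge 7, Fernley 1, Oakdale 18, Claybrook 1, Ashgrove 0, Rivermont 0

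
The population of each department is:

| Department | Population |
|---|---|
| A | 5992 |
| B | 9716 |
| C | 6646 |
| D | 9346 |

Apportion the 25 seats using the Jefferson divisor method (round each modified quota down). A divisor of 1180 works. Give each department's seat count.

A 5; B 8; C 5; D 7

With modified divisor 1180: modified quotas A 5.078, B 8.234, C 5.632, D 7.920.
Rounding down: A 5, B 8, C 5, D 7 (total 25).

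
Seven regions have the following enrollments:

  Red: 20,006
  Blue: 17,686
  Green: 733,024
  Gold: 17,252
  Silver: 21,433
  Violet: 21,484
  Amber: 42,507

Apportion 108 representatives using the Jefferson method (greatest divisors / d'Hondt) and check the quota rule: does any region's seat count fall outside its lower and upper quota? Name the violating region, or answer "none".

Green

Standard quotas: Red 2.474, Blue 2.187, Green 90.643, Gold 2.133, Silver 2.650, Violet 2.657, Amber 5.256.
Jefferson allocation: Red 2, Blue 2, Green 93, Gold 2, Silver 2, Violet 2, Amber 5.
Green has quota 90.643 (lower 90, upper 91) but receives 93 — outside the quota interval.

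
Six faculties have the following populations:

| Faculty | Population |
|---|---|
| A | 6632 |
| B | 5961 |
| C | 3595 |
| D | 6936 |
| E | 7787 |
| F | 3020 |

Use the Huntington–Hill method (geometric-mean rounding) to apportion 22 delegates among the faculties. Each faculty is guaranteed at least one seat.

With divisor 1517: modified quotas A 4.372, B 3.929, C 2.370, D 4.572, E 5.133, F 1.991.
Geometric-mean thresholds: A √(4·5)=4.472, B √(3·4)=3.464, C √(2·3)=2.449, D √(4·5)=4.472, E √(5·6)=5.477, F √(1·2)=1.414.
Each quota rounded against its threshold gives A 4, B 4, C 2, D 5, E 5, F 2 (total 22).

A 4, B 4, C 2, D 5, E 5, F 2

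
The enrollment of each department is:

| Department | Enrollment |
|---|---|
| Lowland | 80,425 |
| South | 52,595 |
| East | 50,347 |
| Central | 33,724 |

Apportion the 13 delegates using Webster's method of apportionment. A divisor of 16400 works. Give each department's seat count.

With modified divisor 16400: modified quotas Lowland 4.904, South 3.207, East 3.070, Central 2.056.
Rounding to the nearest integer: Lowland 5, South 3, East 3, Central 2 (total 13).

Lowland 5, South 3, East 3, Central 2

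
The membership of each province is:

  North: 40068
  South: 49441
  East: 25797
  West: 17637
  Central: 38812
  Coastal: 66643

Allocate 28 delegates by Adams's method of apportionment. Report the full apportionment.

Standard divisor 238398/28 ≈ 8514.214; standard quotas: North 4.706, South 5.807, East 3.030, West 2.071, Central 4.558, Coastal 7.827.
Rounding up gives 5, 6, 4, 3, 5, 8 = 31 seats, so the divisor must be adjusted.
With modified divisor 9600: modified quotas North 4.174, South 5.150, East 2.687, West 1.837, Central 4.043, Coastal 6.942.
Rounding up: North 5, South 6, East 3, West 2, Central 5, Coastal 7 (total 28).

North 5; South 6; East 3; West 2; Central 5; Coastal 7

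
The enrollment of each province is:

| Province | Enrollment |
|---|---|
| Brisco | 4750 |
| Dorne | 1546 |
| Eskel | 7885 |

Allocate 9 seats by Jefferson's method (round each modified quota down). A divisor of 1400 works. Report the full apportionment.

Brisco=3, Dorne=1, Eskel=5

With modified divisor 1400: modified quotas Brisco 3.393, Dorne 1.104, Eskel 5.632.
Rounding down: Brisco 3, Dorne 1, Eskel 5 (total 9).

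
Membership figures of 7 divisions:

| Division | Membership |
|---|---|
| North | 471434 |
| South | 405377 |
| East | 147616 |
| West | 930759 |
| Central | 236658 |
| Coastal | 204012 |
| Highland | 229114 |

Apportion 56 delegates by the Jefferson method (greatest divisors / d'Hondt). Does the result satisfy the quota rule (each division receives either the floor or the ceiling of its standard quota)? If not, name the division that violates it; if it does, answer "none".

Standard quotas: North 10.057, South 8.648, East 3.149, West 19.856, Central 5.049, Coastal 4.352, Highland 4.888.
Jefferson allocation: North 10, South 9, East 3, West 20, Central 5, Coastal 4, Highland 5.
Every allocation lies between the lower and upper quota.

none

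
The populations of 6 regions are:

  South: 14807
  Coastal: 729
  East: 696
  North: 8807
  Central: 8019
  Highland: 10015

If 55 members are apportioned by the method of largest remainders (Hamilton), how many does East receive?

1

Standard divisor: 43073 ÷ 55 ≈ 783.145.
Standard quotas: South 18.9071, Coastal 0.9309, East 0.8887, North 11.2457, Central 10.2395, Highland 12.7882.
Lower quotas: South 18, Coastal 0, East 0, North 11, Central 10, Highland 12 (sum 51, leaving 4 seats).
Remainders in descending order: Coastal 0.9309, South 0.9071, East 0.8887, Highland 0.7882, North 0.2457, Central 0.2395.
The surplus seats go to Coastal, South, East, Highland.
East receives 1.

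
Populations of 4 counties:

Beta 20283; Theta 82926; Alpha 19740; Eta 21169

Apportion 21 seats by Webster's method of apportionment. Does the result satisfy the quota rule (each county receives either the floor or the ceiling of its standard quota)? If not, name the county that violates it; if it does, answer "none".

none

Standard quotas: Beta 2.956, Theta 12.083, Alpha 2.876, Eta 3.085.
Webster allocation: Beta 3, Theta 12, Alpha 3, Eta 3.
Every allocation lies between the lower and upper quota.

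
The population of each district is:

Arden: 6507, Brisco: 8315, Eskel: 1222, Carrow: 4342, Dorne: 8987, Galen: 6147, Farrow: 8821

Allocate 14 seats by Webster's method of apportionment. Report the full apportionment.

Arden 2; Brisco 3; Eskel 0; Carrow 1; Dorne 3; Galen 2; Farrow 3

Standard divisor 44341/14 ≈ 3167.214; standard quotas: Arden 2.054, Brisco 2.625, Eskel 0.386, Carrow 1.371, Dorne 2.838, Galen 1.941, Farrow 2.785.
Rounding to the nearest integer gives Arden 2, Brisco 3, Eskel 0, Carrow 1, Dorne 3, Galen 2, Farrow 3 — total 14, matching the house size, so no adjustment is needed.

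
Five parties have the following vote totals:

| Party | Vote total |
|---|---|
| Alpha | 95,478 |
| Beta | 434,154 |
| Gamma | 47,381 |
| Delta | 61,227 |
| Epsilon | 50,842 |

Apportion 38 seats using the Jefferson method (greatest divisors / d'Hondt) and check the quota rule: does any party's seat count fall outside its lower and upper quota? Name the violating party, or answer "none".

Beta

Standard quotas: Alpha 5.265, Beta 23.942, Gamma 2.613, Delta 3.376, Epsilon 2.804.
Jefferson allocation: Alpha 5, Beta 25, Gamma 2, Delta 3, Epsilon 3.
Beta has quota 23.942 (lower 23, upper 24) but receives 25 — outside the quota interval.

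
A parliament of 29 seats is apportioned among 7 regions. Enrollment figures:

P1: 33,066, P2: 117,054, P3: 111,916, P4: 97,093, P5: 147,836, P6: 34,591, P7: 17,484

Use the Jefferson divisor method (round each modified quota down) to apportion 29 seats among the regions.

P1: 1, P2: 6, P3: 6, P4: 5, P5: 8, P6: 2, P7: 1

Standard divisor 559040/29 ≈ 19277.241; standard quotas: P1 1.715, P2 6.072, P3 5.806, P4 5.037, P5 7.669, P6 1.794, P7 0.907.
Rounding down gives 1, 6, 5, 5, 7, 1, 0 = 25 seats, so the divisor must be adjusted.
With modified divisor 17000: modified quotas P1 1.945, P2 6.886, P3 6.583, P4 5.711, P5 8.696, P6 2.035, P7 1.028.
Rounding down: P1 1, P2 6, P3 6, P4 5, P5 8, P6 2, P7 1 (total 29).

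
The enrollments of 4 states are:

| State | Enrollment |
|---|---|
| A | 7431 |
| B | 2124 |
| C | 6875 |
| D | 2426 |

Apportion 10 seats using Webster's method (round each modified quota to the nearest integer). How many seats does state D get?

1

Standard divisor 18856/10 ≈ 1885.6; standard quotas: A 3.941, B 1.126, C 3.646, D 1.287.
Rounding to the nearest integer gives A 4, B 1, C 4, D 1 — total 10, matching the house size, so no adjustment is needed.
D receives 1.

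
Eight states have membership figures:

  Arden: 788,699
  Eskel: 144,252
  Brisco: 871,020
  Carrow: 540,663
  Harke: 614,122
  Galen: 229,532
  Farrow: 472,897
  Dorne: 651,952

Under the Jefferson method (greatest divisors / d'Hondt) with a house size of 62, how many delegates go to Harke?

Standard divisor 4313137/62 ≈ 69566.726; standard quotas: Arden 11.337, Eskel 2.074, Brisco 12.521, Carrow 7.772, Harke 8.828, Galen 3.299, Farrow 6.798, Dorne 9.372.
Rounding down gives 11, 2, 12, 7, 8, 3, 6, 9 = 58 seats, so the divisor must be adjusted.
With modified divisor 66400: modified quotas Arden 11.878, Eskel 2.172, Brisco 13.118, Carrow 8.143, Harke 9.249, Galen 3.457, Farrow 7.122, Dorne 9.819.
Rounding down: Arden 11, Eskel 2, Brisco 13, Carrow 8, Harke 9, Galen 3, Farrow 7, Dorne 9 (total 62).
Harke receives 9.

9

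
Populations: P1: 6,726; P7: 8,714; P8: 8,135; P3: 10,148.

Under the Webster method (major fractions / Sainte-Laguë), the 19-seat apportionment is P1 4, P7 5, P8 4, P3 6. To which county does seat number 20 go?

Priority for the next seat is population ÷ (current seats + 0.5).
Priorities: P1 1494.667, P7 1584.364, P8 1807.778, P3 1561.231.
Highest priority: P8.

P8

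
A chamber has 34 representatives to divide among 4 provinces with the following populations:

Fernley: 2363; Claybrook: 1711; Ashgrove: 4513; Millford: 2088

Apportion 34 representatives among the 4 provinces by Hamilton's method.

Total 10675; standard divisor 10675/34 ≈ 313.971.
Standard quotas: Fernley 7.526, Claybrook 5.450, Ashgrove 14.374, Millford 6.650.
Lower quotas: Fernley 7, Claybrook 5, Ashgrove 14, Millford 6 (sum 32, leaving 2 seats).
Remainders in descending order: Millford 0.650, Fernley 0.526, Claybrook 0.450, Ashgrove 0.374.
Largest remainders: Millford, Fernley receive the extra seats.

Fernley 8, Claybrook 5, Ashgrove 14, Millford 7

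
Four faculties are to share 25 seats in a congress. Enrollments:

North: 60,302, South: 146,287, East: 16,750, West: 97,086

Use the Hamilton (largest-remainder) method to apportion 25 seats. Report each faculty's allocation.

North: 5, South: 11, East: 1, West: 8

Standard divisor: 320425 ÷ 25 = 12817.
Standard quotas: North 4.7048, South 11.4135, East 1.3069, West 7.5748.
Lower quotas: North 4, South 11, East 1, West 7 (sum 23, leaving 2 seats).
Remainders in descending order: North 0.7048, West 0.5748, South 0.4135, East 0.3069.
Largest remainders: North, West receive the extra seats.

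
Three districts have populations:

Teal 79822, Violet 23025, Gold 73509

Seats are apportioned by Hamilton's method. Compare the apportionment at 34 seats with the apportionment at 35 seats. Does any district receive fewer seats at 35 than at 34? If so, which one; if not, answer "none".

At 34 seats: Teal 15, Violet 5, Gold 14.
At 35 seats: Teal 16, Violet 4, Gold 15.
Violet drops from 5 to 4.

Violet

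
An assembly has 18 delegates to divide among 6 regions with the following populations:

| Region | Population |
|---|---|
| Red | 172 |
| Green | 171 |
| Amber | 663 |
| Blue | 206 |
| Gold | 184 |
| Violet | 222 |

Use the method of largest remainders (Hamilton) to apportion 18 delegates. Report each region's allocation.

Standard divisor: 1618 ÷ 18 ≈ 89.889.
Standard quotas: Red 1.913, Green 1.902, Amber 7.376, Blue 2.292, Gold 2.047, Violet 2.470.
Lower quotas: Red 1, Green 1, Amber 7, Blue 2, Gold 2, Violet 2 (sum 15, leaving 3 seats).
Remainders in descending order: Red 0.913, Green 0.902, Violet 0.470, Amber 0.376, Blue 0.292, Gold 0.047.
Largest remainders: Red, Green, Violet receive the extra seats.

Red=2, Green=2, Amber=7, Blue=2, Gold=2, Violet=3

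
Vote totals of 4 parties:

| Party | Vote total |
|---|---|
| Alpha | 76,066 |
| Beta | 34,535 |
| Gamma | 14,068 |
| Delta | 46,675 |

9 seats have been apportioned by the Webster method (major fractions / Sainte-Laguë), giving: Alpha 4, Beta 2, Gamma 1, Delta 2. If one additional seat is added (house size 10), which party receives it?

Priority for the next seat is population ÷ (current seats + 0.5).
Priorities: Alpha 16903.556, Beta 13814.000, Gamma 9378.667, Delta 18670.000.
Highest priority: Delta.

Delta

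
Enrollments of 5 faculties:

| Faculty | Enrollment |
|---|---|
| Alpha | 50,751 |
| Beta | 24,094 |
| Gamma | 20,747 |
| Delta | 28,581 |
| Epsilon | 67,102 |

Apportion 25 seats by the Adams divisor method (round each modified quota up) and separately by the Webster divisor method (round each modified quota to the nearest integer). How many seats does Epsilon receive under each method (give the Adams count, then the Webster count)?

8 and 9

Adams: Alpha 7, Beta 3, Gamma 3, Delta 4, Epsilon 8.
Webster: Alpha 6, Beta 3, Gamma 3, Delta 4, Epsilon 9.
Epsilon gets 8 under Adams and 9 under Webster.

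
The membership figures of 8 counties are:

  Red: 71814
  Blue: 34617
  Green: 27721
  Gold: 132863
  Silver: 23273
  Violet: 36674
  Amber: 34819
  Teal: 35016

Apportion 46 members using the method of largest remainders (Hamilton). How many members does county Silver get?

Total 396797; standard divisor 396797/46 ≈ 8626.022.
Standard quotas: Red 8.3253, Blue 4.0131, Green 3.2136, Gold 15.4026, Silver 2.6980, Violet 4.2516, Amber 4.0365, Teal 4.0593.
Lower quotas: Red 8, Blue 4, Green 3, Gold 15, Silver 2, Violet 4, Amber 4, Teal 4 (sum 44, leaving 2 seats).
Remainders in descending order: Silver 0.6980, Gold 0.4026, Red 0.3253, Violet 0.2516, Green 0.2136, Teal 0.0593, Amber 0.0365, Blue 0.0131.
The surplus seats go to Silver, Gold.
Silver receives 3.

3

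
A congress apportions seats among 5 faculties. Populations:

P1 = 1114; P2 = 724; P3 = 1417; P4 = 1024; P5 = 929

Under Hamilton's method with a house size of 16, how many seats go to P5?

3

Total 5208; standard divisor 5208/16 ≈ 325.5.
Standard quotas: P1 3.422, P2 2.224, P3 4.353, P4 3.146, P5 2.854.
Lower quotas: P1 3, P2 2, P3 4, P4 3, P5 2 (sum 14, leaving 2 seats).
Remainders in descending order: P5 0.854, P1 0.422, P3 0.353, P2 0.224, P4 0.146.
Largest remainders: P5, P1 receive the extra seats.
P5 receives 3.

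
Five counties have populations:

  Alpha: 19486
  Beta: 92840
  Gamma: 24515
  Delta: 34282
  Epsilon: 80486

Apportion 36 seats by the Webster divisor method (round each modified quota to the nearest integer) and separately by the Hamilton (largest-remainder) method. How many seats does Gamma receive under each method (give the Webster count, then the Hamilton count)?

4 and 3

Webster: Alpha 3, Beta 13, Gamma 4, Delta 5, Epsilon 11.
Hamilton: Alpha 3, Beta 13, Gamma 3, Delta 5, Epsilon 12.
Gamma gets 4 under Webster and 3 under Hamilton.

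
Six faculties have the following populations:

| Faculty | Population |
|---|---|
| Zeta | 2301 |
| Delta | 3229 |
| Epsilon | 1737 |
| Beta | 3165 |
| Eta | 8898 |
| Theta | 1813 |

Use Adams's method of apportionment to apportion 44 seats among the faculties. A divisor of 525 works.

Zeta=5; Delta=7; Epsilon=4; Beta=7; Eta=17; Theta=4

With modified divisor 525: modified quotas Zeta 4.383, Delta 6.150, Epsilon 3.309, Beta 6.029, Eta 16.949, Theta 3.453.
Rounding up: Zeta 5, Delta 7, Epsilon 4, Beta 7, Eta 17, Theta 4 (total 44).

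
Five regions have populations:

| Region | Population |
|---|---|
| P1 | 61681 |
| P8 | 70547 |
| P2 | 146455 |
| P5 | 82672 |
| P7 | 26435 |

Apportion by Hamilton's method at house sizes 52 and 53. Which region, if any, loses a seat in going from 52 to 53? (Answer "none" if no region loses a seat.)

none

At 52 seats: P1 8, P8 9, P2 20, P5 11, P7 4.
At 53 seats: P1 8, P8 10, P2 20, P5 11, P7 4.
No region's allocation decreased.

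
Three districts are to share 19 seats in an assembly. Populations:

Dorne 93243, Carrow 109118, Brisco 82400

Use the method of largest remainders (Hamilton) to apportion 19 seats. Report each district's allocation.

Dorne 6, Carrow 7, Brisco 6

Total 284761; standard divisor 284761/19 ≈ 14987.421.
Standard quotas: Dorne 6.2214, Carrow 7.2806, Brisco 5.4979.
Lower quotas: Dorne 6, Carrow 7, Brisco 5 (sum 18, leaving 1 seat).
Remainders in descending order: Brisco 0.4979, Carrow 0.2806, Dorne 0.2214.
The surplus seat goes to Brisco.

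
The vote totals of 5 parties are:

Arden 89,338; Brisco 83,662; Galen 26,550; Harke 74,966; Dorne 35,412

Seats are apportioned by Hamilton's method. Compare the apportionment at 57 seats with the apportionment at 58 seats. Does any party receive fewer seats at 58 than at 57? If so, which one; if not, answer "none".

Dorne

At 57 seats: Arden 16, Brisco 15, Galen 5, Harke 14, Dorne 7.
At 58 seats: Arden 17, Brisco 16, Galen 5, Harke 14, Dorne 6.
Dorne drops from 7 to 6.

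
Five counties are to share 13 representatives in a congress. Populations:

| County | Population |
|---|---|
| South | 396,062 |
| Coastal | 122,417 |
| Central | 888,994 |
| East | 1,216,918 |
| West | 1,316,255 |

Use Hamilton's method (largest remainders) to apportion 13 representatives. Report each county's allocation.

Standard divisor: 3940646 ÷ 13 ≈ 303126.615.
Standard quotas: South 1.3066, Coastal 0.4038, Central 2.9327, East 4.0146, West 4.3423.
Lower quotas: South 1, Coastal 0, Central 2, East 4, West 4 (sum 11, leaving 2 seats).
Remainders in descending order: Central 0.9327, Coastal 0.4038, West 0.3423, South 0.3066, East 0.0146.
Largest remainders: Central, Coastal receive the extra seats.

South 1; Coastal 1; Central 3; East 4; West 4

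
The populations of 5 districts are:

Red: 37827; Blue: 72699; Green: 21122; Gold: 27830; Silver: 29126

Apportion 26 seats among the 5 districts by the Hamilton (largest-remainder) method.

The standard divisor is 188604/26 = 7254.
Standard quotas: Red 5.2146, Blue 10.0219, Green 2.9118, Gold 3.8365, Silver 4.0152.
Lower quotas: Red 5, Blue 10, Green 2, Gold 3, Silver 4 (sum 24, leaving 2 seats).
Remainders in descending order: Green 0.9118, Gold 0.8365, Red 0.2146, Blue 0.0219, Silver 0.0152.
The surplus seats go to Green, Gold.

Red 5, Blue 10, Green 3, Gold 4, Silver 4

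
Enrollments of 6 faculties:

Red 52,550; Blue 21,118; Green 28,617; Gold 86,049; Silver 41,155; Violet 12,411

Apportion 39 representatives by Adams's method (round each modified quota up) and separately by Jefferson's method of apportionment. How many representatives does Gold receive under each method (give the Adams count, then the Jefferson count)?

Adams: Red 8, Blue 4, Green 5, Gold 13, Silver 7, Violet 2.
Jefferson: Red 9, Blue 3, Green 4, Gold 14, Silver 7, Violet 2.
Gold gets 13 under Adams and 14 under Jefferson.

13 and 14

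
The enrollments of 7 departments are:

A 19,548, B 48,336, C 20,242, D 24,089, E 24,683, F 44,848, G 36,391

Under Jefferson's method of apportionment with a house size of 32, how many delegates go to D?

3

Standard divisor 218137/32 ≈ 6816.781; standard quotas: A 2.868, B 7.091, C 2.969, D 3.534, E 3.621, F 6.579, G 5.338.
Rounding down gives 2, 7, 2, 3, 3, 6, 5 = 28 seats, so the divisor must be adjusted.
With modified divisor 6100: modified quotas A 3.205, B 7.924, C 3.318, D 3.949, E 4.046, F 7.352, G 5.966.
Rounding down: A 3, B 7, C 3, D 3, E 4, F 7, G 5 (total 32).
D receives 3.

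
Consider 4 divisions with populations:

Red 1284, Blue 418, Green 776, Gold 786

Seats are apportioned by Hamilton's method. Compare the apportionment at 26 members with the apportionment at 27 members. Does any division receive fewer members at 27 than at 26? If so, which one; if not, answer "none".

Blue

At 26 seats: Red 10, Blue 4, Green 6, Gold 6.
At 27 seats: Red 11, Blue 3, Green 6, Gold 7.
Blue drops from 4 to 3.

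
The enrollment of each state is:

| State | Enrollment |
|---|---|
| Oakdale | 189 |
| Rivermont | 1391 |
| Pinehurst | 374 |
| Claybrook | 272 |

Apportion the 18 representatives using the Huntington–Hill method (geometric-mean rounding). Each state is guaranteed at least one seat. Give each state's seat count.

With divisor 127: modified quotas Oakdale 1.488, Rivermont 10.953, Pinehurst 2.945, Claybrook 2.142.
Geometric-mean thresholds: Oakdale √(1·2)=1.414, Rivermont √(10·11)=10.488, Pinehurst √(2·3)=2.449, Claybrook √(2·3)=2.449.
Each quota rounded against its threshold gives Oakdale 2, Rivermont 11, Pinehurst 3, Claybrook 2 (total 18).

Oakdale 2, Rivermont 11, Pinehurst 3, Claybrook 2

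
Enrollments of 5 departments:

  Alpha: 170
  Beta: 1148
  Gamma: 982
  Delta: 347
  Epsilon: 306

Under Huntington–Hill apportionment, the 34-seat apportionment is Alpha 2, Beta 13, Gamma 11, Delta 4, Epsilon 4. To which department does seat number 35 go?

Gamma

Priority for the next seat is population ÷ (√(s·(s+1))).
Priorities: Alpha 69.402, Beta 85.095, Gamma 85.472, Delta 77.592, Epsilon 68.424.
Highest priority: Gamma.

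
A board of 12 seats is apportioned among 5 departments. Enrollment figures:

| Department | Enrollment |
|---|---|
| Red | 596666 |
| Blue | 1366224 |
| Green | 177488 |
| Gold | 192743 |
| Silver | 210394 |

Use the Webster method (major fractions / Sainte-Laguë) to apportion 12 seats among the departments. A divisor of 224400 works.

Red=3, Blue=6, Green=1, Gold=1, Silver=1

With modified divisor 224400: modified quotas Red 2.659, Blue 6.088, Green 0.791, Gold 0.859, Silver 0.938.
Rounding to the nearest integer: Red 3, Blue 6, Green 1, Gold 1, Silver 1 (total 12).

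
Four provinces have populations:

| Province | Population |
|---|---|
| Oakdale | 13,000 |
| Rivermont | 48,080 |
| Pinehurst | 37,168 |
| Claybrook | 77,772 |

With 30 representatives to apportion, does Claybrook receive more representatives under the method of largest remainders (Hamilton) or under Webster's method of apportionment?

Hamilton: Oakdale 2, Rivermont 8, Pinehurst 7, Claybrook 13.
Webster: Oakdale 2, Rivermont 8, Pinehurst 6, Claybrook 14.
Claybrook gets 13 under Hamilton and 14 under Webster.

Webster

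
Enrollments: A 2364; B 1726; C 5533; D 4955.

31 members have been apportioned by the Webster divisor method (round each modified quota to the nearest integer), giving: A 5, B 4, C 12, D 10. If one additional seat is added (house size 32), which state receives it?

D

Priority for the next seat is population ÷ (current seats + 0.5).
Priorities: A 429.818, B 383.556, C 442.640, D 471.905.
Highest priority: D.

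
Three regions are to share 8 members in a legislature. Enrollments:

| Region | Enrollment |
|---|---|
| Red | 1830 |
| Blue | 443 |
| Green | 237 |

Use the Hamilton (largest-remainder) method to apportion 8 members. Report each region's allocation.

Total 2510; standard divisor 2510/8 ≈ 313.75.
Standard quotas: Red 5.833, Blue 1.412, Green 0.755.
Lower quotas: Red 5, Blue 1, Green 0 (sum 6, leaving 2 seats).
Remainders in descending order: Red 0.833, Green 0.755, Blue 0.412.
Largest remainders: Red, Green receive the extra seats.

Red: 6, Blue: 1, Green: 1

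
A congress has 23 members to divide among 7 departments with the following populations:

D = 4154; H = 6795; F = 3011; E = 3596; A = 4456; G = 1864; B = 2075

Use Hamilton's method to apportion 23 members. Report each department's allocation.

D: 4; H: 6; F: 3; E: 3; A: 4; G: 1; B: 2

The standard divisor is 25951/23 ≈ 1128.304.
Standard quotas: D 3.6816, H 6.0223, F 2.6686, E 3.1871, A 3.9493, G 1.6520, B 1.8390.
Lower quotas: D 3, H 6, F 2, E 3, A 3, G 1, B 1 (sum 19, leaving 4 seats).
Remainders in descending order: A 0.9493, B 0.8390, D 0.6816, F 0.6686, G 0.6520, E 0.1871, H 0.0223.
Largest remainders: A, B, D, F receive the extra seats.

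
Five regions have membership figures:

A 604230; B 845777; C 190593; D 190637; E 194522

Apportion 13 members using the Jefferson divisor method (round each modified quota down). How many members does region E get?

Standard divisor 2025759/13 ≈ 155827.615; standard quotas: A 3.878, B 5.428, C 1.223, D 1.223, E 1.248.
Rounding down gives 3, 5, 1, 1, 1 = 11 seats, so the divisor must be adjusted.
With modified divisor 130900: modified quotas A 4.616, B 6.461, C 1.456, D 1.456, E 1.486.
Rounding down: A 4, B 6, C 1, D 1, E 1 (total 13).
E receives 1.

1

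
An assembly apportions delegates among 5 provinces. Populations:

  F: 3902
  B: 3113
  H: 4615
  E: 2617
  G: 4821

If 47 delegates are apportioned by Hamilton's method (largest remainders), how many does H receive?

11

The standard divisor is 19068/47 ≈ 405.702.
Standard quotas: F 9.618, B 7.673, H 11.375, E 6.451, G 11.883.
Lower quotas: F 9, B 7, H 11, E 6, G 11 (sum 44, leaving 3 seats).
Remainders in descending order: G 0.883, B 0.673, F 0.618, E 0.451, H 0.375.
Largest remainders: G, B, F receive the extra seats.
H receives 11.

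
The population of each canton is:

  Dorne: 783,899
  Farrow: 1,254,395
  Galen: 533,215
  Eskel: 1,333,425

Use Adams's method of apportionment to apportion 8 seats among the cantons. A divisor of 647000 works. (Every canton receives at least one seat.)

Dorne 2; Farrow 2; Galen 1; Eskel 3

With modified divisor 647000: modified quotas Dorne 1.212, Farrow 1.939, Galen 0.824, Eskel 2.061.
Rounding up: Dorne 2, Farrow 2, Galen 1, Eskel 3 (total 8).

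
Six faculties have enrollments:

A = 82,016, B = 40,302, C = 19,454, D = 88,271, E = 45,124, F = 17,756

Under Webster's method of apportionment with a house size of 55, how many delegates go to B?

8

Standard divisor 292923/55 ≈ 5325.873; standard quotas: A 15.400, B 7.567, C 3.653, D 16.574, E 8.473, F 3.334.
Rounding to the nearest integer gives A 15, B 8, C 4, D 17, E 8, F 3 — total 55, matching the house size, so no adjustment is needed.
B receives 8.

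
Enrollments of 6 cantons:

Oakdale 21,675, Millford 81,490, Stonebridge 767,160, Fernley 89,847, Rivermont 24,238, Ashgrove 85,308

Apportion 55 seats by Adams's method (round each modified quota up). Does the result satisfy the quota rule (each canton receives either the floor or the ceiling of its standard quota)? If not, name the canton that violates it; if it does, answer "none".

Standard quotas: Oakdale 1.114, Millford 4.190, Stonebridge 39.444, Fernley 4.620, Rivermont 1.246, Ashgrove 4.386.
Adams allocation: Oakdale 2, Millford 4, Stonebridge 37, Fernley 5, Rivermont 2, Ashgrove 5.
Stonebridge has quota 39.444 (lower 39, upper 40) but receives 37 — outside the quota interval.

Stonebridge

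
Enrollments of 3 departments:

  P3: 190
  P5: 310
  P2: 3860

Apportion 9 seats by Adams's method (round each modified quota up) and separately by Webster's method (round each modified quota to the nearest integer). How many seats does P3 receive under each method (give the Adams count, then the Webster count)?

1 and 0

Adams: P3 1, P5 1, P2 7.
Webster: P3 0, P5 1, P2 8.
P3 gets 1 under Adams and 0 under Webster.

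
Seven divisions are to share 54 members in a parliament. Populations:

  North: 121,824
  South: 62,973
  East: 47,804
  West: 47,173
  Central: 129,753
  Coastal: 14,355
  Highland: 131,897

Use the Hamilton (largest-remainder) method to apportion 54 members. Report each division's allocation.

The standard divisor is 555779/54 ≈ 10292.204.
Standard quotas: North 11.8365, South 6.1185, East 4.6447, West 4.5834, Central 12.6069, Coastal 1.3947, Highland 12.8152.
Lower quotas: North 11, South 6, East 4, West 4, Central 12, Coastal 1, Highland 12 (sum 50, leaving 4 seats).
Remainders in descending order: North 0.8365, Highland 0.8152, East 0.6447, Central 0.6069, West 0.5834, Coastal 0.3947, South 0.1185.
Largest remainders: North, Highland, East, Central receive the extra seats.

North 12, South 6, East 5, West 4, Central 13, Coastal 1, Highland 13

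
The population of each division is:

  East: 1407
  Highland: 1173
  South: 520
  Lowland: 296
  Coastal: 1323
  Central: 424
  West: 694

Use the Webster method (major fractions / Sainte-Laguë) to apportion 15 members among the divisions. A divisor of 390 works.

East 4; Highland 3; South 1; Lowland 1; Coastal 3; Central 1; West 2

With modified divisor 390: modified quotas East 3.608, Highland 3.008, South 1.333, Lowland 0.759, Coastal 3.392, Central 1.087, West 1.779.
Rounding to the nearest integer: East 4, Highland 3, South 1, Lowland 1, Coastal 3, Central 1, West 2 (total 15).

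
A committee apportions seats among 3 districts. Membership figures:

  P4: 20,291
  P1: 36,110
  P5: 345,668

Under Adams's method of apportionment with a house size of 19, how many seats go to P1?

2

Standard divisor 402069/19 ≈ 21161.526; standard quotas: P4 0.959, P1 1.706, P5 16.335.
Rounding up gives 1, 2, 17 = 20 seats, so the divisor must be adjusted.
With modified divisor 22300: modified quotas P4 0.910, P1 1.619, P5 15.501.
Rounding up: P4 1, P1 2, P5 16 (total 19).
P1 receives 2.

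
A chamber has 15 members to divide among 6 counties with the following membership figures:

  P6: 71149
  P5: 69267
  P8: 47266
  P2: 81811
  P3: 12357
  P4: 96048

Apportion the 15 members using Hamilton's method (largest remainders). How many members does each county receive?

Standard divisor: 377898 ÷ 15 ≈ 25193.2.
Standard quotas: P6 2.8241, P5 2.7494, P8 1.8761, P2 3.2473, P3 0.4905, P4 3.8125.
Lower quotas: P6 2, P5 2, P8 1, P2 3, P3 0, P4 3 (sum 11, leaving 4 seats).
Remainders in descending order: P8 0.8761, P6 0.8241, P4 0.8125, P5 0.7494, P3 0.4905, P2 0.2473.
The surplus seats go to P8, P6, P4, P5.

P6: 3, P5: 3, P8: 2, P2: 3, P3: 0, P4: 4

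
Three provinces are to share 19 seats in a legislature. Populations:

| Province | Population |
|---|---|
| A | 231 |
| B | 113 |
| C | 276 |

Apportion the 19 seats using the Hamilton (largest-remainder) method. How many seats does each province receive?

Standard divisor: 620 ÷ 19 ≈ 32.632.
Standard quotas: A 7.079, B 3.463, C 8.458.
Lower quotas: A 7, B 3, C 8 (sum 18, leaving 1 seat).
Remainders in descending order: B 0.463, C 0.458, A 0.079.
Largest remainder: B receives the extra seat.

A 7; B 4; C 8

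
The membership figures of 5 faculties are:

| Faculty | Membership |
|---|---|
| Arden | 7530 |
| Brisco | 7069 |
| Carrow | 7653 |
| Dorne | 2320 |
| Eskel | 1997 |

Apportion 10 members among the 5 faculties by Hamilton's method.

Arden: 3; Brisco: 2; Carrow: 3; Dorne: 1; Eskel: 1

Standard divisor: 26569 ÷ 10 ≈ 2656.9.
Standard quotas: Arden 2.8341, Brisco 2.6606, Carrow 2.8804, Dorne 0.8732, Eskel 0.7516.
Lower quotas: Arden 2, Brisco 2, Carrow 2, Dorne 0, Eskel 0 (sum 6, leaving 4 seats).
Remainders in descending order: Carrow 0.8804, Dorne 0.8732, Arden 0.8341, Eskel 0.7516, Brisco 0.6606.
Largest remainders: Carrow, Dorne, Arden, Eskel receive the extra seats.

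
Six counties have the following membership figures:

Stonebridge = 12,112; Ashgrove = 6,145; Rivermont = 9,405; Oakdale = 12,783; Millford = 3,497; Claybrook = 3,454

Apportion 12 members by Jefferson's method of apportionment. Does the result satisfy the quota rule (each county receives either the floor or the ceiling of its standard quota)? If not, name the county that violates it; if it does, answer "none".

Standard quotas: Stonebridge 3.067, Ashgrove 1.556, Rivermont 2.381, Oakdale 3.236, Millford 0.885, Claybrook 0.875.
Jefferson allocation: Stonebridge 3, Ashgrove 1, Rivermont 2, Oakdale 4, Millford 1, Claybrook 1.
Every allocation lies between the lower and upper quota.

none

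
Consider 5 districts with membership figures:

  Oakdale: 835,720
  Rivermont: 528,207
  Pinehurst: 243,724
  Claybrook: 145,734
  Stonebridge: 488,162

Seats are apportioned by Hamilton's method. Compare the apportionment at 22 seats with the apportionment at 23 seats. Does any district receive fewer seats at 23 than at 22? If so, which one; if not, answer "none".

Claybrook

At 22 seats: Oakdale 8, Rivermont 5, Pinehurst 2, Claybrook 2, Stonebridge 5.
At 23 seats: Oakdale 9, Rivermont 5, Pinehurst 3, Claybrook 1, Stonebridge 5.
Claybrook drops from 2 to 1.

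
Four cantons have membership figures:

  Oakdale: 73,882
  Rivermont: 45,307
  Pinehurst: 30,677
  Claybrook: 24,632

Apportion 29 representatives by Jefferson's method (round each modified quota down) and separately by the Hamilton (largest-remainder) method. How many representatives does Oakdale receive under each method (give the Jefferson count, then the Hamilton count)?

13 and 12

Jefferson: Oakdale 13, Rivermont 7, Pinehurst 5, Claybrook 4.
Hamilton: Oakdale 12, Rivermont 8, Pinehurst 5, Claybrook 4.
Oakdale gets 13 under Jefferson and 12 under Hamilton.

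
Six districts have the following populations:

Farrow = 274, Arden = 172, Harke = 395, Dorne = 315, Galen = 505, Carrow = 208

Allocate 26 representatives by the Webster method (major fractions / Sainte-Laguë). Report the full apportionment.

Standard divisor 1869/26 ≈ 71.885; standard quotas: Farrow 3.812, Arden 2.393, Harke 5.495, Dorne 4.382, Galen 7.025, Carrow 2.894.
Rounding to the nearest integer gives 4, 2, 5, 4, 7, 3 = 25 seats, so the divisor must be adjusted.
With modified divisor 71: modified quotas Farrow 3.859, Arden 2.423, Harke 5.563, Dorne 4.437, Galen 7.113, Carrow 2.930.
Rounding to the nearest integer: Farrow 4, Arden 2, Harke 6, Dorne 4, Galen 7, Carrow 3 (total 26).

Farrow: 4; Arden: 2; Harke: 6; Dorne: 4; Galen: 7; Carrow: 3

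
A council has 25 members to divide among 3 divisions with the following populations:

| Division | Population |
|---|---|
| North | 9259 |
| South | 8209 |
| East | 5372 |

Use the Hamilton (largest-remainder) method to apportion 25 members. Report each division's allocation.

Total 22840; standard divisor 22840/25 ≈ 913.6.
Standard quotas: North 10.1346, South 8.9853, East 5.8800.
Lower quotas: North 10, South 8, East 5 (sum 23, leaving 2 seats).
Remainders in descending order: South 0.9853, East 0.8800, North 0.1346.
The surplus seats go to South, East.

North=10, South=9, East=6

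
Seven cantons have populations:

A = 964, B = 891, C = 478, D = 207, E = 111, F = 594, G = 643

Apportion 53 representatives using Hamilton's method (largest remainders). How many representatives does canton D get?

Total 3888; standard divisor 3888/53 ≈ 73.358.
Standard quotas: A 13.141, B 12.146, C 6.516, D 2.822, E 1.513, F 8.097, G 8.765.
Lower quotas: A 13, B 12, C 6, D 2, E 1, F 8, G 8 (sum 50, leaving 3 seats).
Remainders in descending order: D 0.822, G 0.765, C 0.516, E 0.513, B 0.146, A 0.141, F 0.097.
Largest remainders: D, G, C receive the extra seats.
D receives 3.

3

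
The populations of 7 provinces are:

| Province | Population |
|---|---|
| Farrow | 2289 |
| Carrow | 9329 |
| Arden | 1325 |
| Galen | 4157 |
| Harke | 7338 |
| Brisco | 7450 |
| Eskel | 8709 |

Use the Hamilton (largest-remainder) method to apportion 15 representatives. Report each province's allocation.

Total 40597; standard divisor 40597/15 ≈ 2706.467.
Standard quotas: Farrow 0.8458, Carrow 3.4469, Arden 0.4896, Galen 1.5360, Harke 2.7113, Brisco 2.7527, Eskel 3.2178.
Lower quotas: Farrow 0, Carrow 3, Arden 0, Galen 1, Harke 2, Brisco 2, Eskel 3 (sum 11, leaving 4 seats).
Remainders in descending order: Farrow 0.8458, Brisco 0.7527, Harke 0.7113, Galen 0.5360, Arden 0.4896, Carrow 0.4469, Eskel 0.2178.
The surplus seats go to Farrow, Brisco, Harke, Galen.

Farrow=1, Carrow=3, Arden=0, Galen=2, Harke=3, Brisco=3, Eskel=3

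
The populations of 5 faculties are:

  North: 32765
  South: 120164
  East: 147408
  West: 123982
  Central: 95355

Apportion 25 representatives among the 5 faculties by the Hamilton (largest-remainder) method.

North: 1; South: 6; East: 7; West: 6; Central: 5

Total 519674; standard divisor 519674/25 ≈ 20786.96.
Standard quotas: North 1.5762, South 5.7807, East 7.0914, West 5.9644, Central 4.5873.
Lower quotas: North 1, South 5, East 7, West 5, Central 4 (sum 22, leaving 3 seats).
Remainders in descending order: West 0.9644, South 0.7807, Central 0.5873, North 0.5762, East 0.0914.
Largest remainders: West, South, Central receive the extra seats.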